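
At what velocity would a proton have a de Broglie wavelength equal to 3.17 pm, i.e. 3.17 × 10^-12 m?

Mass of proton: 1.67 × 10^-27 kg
1.25 × 10^5 m/s

From λ = h/(mv), solve for v:

v = h/(mλ)
v = (6.626 × 10^-34 J·s) / (1.67 × 10^-27 kg × 3.17 × 10^-12 m)
v = 1.25 × 10^5 m/s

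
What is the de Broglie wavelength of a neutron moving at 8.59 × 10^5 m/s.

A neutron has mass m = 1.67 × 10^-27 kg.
4.62 × 10^-13 m

Using the de Broglie relation λ = h/(mv):

λ = h/(mv)
λ = (6.626 × 10^-34 J·s) / (1.67 × 10^-27 kg × 8.59 × 10^5 m/s)
λ = 4.62 × 10^-13 m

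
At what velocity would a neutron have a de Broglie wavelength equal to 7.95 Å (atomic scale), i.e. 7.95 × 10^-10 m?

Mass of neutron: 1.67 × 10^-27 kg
4.99 × 10^2 m/s

From λ = h/(mv), solve for v:

v = h/(mλ)
v = (6.626 × 10^-34 J·s) / (1.67 × 10^-27 kg × 7.95 × 10^-10 m)
v = 4.99 × 10^2 m/s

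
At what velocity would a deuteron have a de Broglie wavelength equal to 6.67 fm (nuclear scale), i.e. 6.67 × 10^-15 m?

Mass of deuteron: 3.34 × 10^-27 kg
2.97 × 10^7 m/s

From λ = h/(mv), solve for v:

v = h/(mλ)
v = (6.626 × 10^-34 J·s) / (3.34 × 10^-27 kg × 6.67 × 10^-15 m)
v = 2.97 × 10^7 m/s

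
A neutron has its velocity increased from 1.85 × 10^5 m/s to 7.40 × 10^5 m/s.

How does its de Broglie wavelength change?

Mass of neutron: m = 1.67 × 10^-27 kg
The wavelength decreases by a factor of 4.

Using λ = h/(mv):

Initial wavelength: λ₁ = h/(mv₁) = 2.14 × 10^-12 m
Final wavelength: λ₂ = h/(mv₂) = 5.36 × 10^-13 m

Since λ ∝ 1/v, when velocity increases by a factor of 4, the wavelength decreases by a factor of 4.

λ₂/λ₁ = v₁/v₂ = 1/4

The wavelength decreases by a factor of 4.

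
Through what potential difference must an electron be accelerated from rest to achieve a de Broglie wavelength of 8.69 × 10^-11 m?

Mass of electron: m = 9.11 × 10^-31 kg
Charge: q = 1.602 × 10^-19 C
199 V

From λ = h/√(2mqV), we solve for V:

λ² = h²/(2mqV)
V = h²/(2mqλ²)
V = (6.626 × 10^-34 J·s)² / (2 × 9.11 × 10^-31 kg × 1.602 × 10^-19 C × (8.69 × 10^-11 m)²)
V = 199 V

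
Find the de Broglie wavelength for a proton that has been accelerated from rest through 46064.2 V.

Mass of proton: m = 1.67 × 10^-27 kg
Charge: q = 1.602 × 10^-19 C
1.33 × 10^-13 m

When a particle is accelerated through voltage V, it gains kinetic energy KE = qV.

The de Broglie wavelength is then λ = h/√(2mqV):

λ = h/√(2mqV)
λ = (6.626 × 10^-34 J·s) / √(2 × 1.67 × 10^-27 kg × 1.602 × 10^-19 C × 46064.2 V)
λ = 1.33 × 10^-13 m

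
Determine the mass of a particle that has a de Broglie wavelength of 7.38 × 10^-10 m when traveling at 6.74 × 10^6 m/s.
1.33 × 10^-31 kg

From the de Broglie relation λ = h/(mv), we solve for m:

m = h/(λv)
m = (6.626 × 10^-34 J·s) / (7.38 × 10^-10 m × 6.74 × 10^6 m/s)
m = 1.33 × 10^-31 kg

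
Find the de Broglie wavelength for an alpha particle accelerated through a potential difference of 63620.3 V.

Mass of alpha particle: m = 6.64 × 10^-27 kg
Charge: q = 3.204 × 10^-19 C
4.03 × 10^-14 m

When a particle is accelerated through voltage V, it gains kinetic energy KE = qV.

The de Broglie wavelength is then λ = h/√(2mqV):

λ = h/√(2mqV)
λ = (6.626 × 10^-34 J·s) / √(2 × 6.64 × 10^-27 kg × 3.204 × 10^-19 C × 63620.3 V)
λ = 4.03 × 10^-14 m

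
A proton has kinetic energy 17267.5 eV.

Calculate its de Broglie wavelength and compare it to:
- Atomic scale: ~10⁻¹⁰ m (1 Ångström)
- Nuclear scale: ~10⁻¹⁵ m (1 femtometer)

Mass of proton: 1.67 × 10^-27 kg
λ = 2.18 × 10^-13 m, which is between nuclear and atomic scales.

Using λ = h/√(2mKE):

KE = 17267.5 eV = 2.767 × 10^-15 J

λ = h/√(2mKE)
λ = (6.626 × 10^-34 J·s) / √(2 × 1.67 × 10^-27 kg × 2.767 × 10^-15 J)
λ = 2.18 × 10^-13 m

Comparison:
- Atomic scale (10⁻¹⁰ m): λ is 0.0022× this size
- Nuclear scale (10⁻¹⁵ m): λ is 2.2e+02× this size

The wavelength is between nuclear and atomic scales.

This wavelength is appropriate for probing atomic structure but too large for nuclear physics experiments.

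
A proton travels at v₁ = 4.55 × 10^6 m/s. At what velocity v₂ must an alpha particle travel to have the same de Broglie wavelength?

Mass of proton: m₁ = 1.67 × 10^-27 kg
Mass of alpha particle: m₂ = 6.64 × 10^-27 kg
v₂ = 1.14 × 10^6 m/s

For equal de Broglie wavelengths: λ₁ = λ₂

h/(m₁v₁) = h/(m₂v₂)
m₁v₁ = m₂v₂
v₂ = v₁ · (m₁/m₂)

v₂ = 4.55 × 10^6 m/s × (1.67 × 10^-27 kg / 6.64 × 10^-27 kg)
v₂ = 1.14 × 10^6 m/s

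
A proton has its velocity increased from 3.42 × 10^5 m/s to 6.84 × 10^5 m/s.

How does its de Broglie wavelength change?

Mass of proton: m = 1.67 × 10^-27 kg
The wavelength decreases by a factor of 2.

Using λ = h/(mv):

Initial wavelength: λ₁ = h/(mv₁) = 1.16 × 10^-12 m
Final wavelength: λ₂ = h/(mv₂) = 5.80 × 10^-13 m

Since λ ∝ 1/v, when velocity increases by a factor of 2, the wavelength decreases by a factor of 2.

λ₂/λ₁ = v₁/v₂ = 1/2

The wavelength decreases by a factor of 2.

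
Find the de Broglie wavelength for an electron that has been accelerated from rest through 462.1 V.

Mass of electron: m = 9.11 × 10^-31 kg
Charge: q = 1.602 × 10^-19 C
5.71 × 10^-11 m

When a particle is accelerated through voltage V, it gains kinetic energy KE = qV.

The de Broglie wavelength is then λ = h/√(2mqV):

λ = h/√(2mqV)
λ = (6.626 × 10^-34 J·s) / √(2 × 9.11 × 10^-31 kg × 1.602 × 10^-19 C × 462.1 V)
λ = 5.71 × 10^-11 m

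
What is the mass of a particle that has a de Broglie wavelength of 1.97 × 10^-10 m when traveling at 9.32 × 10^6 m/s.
3.61 × 10^-31 kg

From the de Broglie relation λ = h/(mv), we solve for m:

m = h/(λv)
m = (6.626 × 10^-34 J·s) / (1.97 × 10^-10 m × 9.32 × 10^6 m/s)
m = 3.61 × 10^-31 kg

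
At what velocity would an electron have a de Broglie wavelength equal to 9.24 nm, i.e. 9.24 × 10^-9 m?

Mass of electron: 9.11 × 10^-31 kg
7.87 × 10^4 m/s

From λ = h/(mv), solve for v:

v = h/(mλ)
v = (6.626 × 10^-34 J·s) / (9.11 × 10^-31 kg × 9.24 × 10^-9 m)
v = 7.87 × 10^4 m/s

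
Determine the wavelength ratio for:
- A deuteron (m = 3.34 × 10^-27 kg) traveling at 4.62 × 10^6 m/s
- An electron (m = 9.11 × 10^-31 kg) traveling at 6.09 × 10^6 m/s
λ₁/λ₂ = 3.60 × 10^-4

Using λ = h/(mv):

λ₁ = h/(m₁v₁) = 4.29 × 10^-14 m
λ₂ = h/(m₂v₂) = 1.19 × 10^-10 m

Ratio λ₁/λ₂ = (m₂v₂)/(m₁v₁)
         = (9.11 × 10^-31 kg × 6.09 × 10^6 m/s) / (3.34 × 10^-27 kg × 4.62 × 10^6 m/s)
         = 3.60 × 10^-4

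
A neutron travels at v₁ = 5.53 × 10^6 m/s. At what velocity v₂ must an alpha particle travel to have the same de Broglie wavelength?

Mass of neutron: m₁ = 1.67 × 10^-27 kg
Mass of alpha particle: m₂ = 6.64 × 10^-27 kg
v₂ = 1.39 × 10^6 m/s

For equal de Broglie wavelengths: λ₁ = λ₂

h/(m₁v₁) = h/(m₂v₂)
m₁v₁ = m₂v₂
v₂ = v₁ · (m₁/m₂)

v₂ = 5.53 × 10^6 m/s × (1.67 × 10^-27 kg / 6.64 × 10^-27 kg)
v₂ = 1.39 × 10^6 m/s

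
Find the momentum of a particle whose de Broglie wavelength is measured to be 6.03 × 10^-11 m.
1.10 × 10^-23 kg·m/s

From the de Broglie relation λ = h/p, we solve for p:

p = h/λ
p = (6.626 × 10^-34 J·s) / (6.03 × 10^-11 m)
p = 1.10 × 10^-23 kg·m/s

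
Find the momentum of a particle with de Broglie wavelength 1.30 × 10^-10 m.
5.10 × 10^-24 kg·m/s

From the de Broglie relation λ = h/p, we solve for p:

p = h/λ
p = (6.626 × 10^-34 J·s) / (1.30 × 10^-10 m)
p = 5.10 × 10^-24 kg·m/s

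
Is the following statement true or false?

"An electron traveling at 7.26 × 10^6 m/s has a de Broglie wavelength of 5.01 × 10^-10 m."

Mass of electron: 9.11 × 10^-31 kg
False

The claim is incorrect.

Using λ = h/(mv):
λ = (6.626 × 10^-34 J·s) / (9.11 × 10^-31 kg × 7.26 × 10^6 m/s)
λ = 1.00 × 10^-10 m

The actual wavelength differs from the claimed 5.01 × 10^-10 m.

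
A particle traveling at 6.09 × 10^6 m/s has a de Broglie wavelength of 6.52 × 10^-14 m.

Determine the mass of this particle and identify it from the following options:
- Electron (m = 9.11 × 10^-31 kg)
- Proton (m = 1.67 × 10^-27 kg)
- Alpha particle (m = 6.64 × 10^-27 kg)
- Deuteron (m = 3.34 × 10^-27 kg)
The particle is a proton.

From λ = h/(mv), solve for mass:

m = h/(λv)
m = (6.626 × 10^-34 J·s) / (6.52 × 10^-14 m × 6.09 × 10^6 m/s)
m = 1.67 × 10^-27 kg

Comparing with the listed masses, this is closest to a proton.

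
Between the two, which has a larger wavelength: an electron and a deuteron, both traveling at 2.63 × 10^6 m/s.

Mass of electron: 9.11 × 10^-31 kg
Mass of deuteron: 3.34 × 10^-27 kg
The electron has the longer wavelength.

Using λ = h/(mv), since both particles have the same velocity, the wavelength depends only on mass.

For electron: λ₁ = h/(m₁v) = 2.77 × 10^-10 m
For deuteron: λ₂ = h/(m₂v) = 7.54 × 10^-14 m

Since λ ∝ 1/m at constant velocity, the lighter particle has the longer wavelength.

The electron has the longer de Broglie wavelength.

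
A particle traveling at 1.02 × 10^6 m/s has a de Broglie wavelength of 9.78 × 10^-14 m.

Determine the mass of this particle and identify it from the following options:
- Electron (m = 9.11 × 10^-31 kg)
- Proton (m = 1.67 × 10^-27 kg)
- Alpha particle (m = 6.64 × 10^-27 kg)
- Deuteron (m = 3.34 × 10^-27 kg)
The particle is an alpha particle.

From λ = h/(mv), solve for mass:

m = h/(λv)
m = (6.626 × 10^-34 J·s) / (9.78 × 10^-14 m × 1.02 × 10^6 m/s)
m = 6.64 × 10^-27 kg

Comparing with the listed masses, this is closest to an alpha particle.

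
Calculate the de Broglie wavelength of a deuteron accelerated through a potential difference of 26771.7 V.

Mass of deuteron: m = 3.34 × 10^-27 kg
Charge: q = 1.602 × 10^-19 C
1.24 × 10^-13 m

When a particle is accelerated through voltage V, it gains kinetic energy KE = qV.

The de Broglie wavelength is then λ = h/√(2mqV):

λ = h/√(2mqV)
λ = (6.626 × 10^-34 J·s) / √(2 × 3.34 × 10^-27 kg × 1.602 × 10^-19 C × 26771.7 V)
λ = 1.24 × 10^-13 m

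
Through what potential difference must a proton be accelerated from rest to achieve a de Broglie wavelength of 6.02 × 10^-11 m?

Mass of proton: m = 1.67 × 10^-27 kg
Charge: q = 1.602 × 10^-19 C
2.26 × 10^-1 V

From λ = h/√(2mqV), we solve for V:

λ² = h²/(2mqV)
V = h²/(2mqλ²)
V = (6.626 × 10^-34 J·s)² / (2 × 1.67 × 10^-27 kg × 1.602 × 10^-19 C × (6.02 × 10^-11 m)²)
V = 2.26 × 10^-1 V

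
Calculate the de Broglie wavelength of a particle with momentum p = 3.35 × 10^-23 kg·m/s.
1.98 × 10^-11 m

Using the de Broglie relation λ = h/p:

λ = h/p
λ = (6.626 × 10^-34 J·s) / (3.35 × 10^-23 kg·m/s)
λ = 1.98 × 10^-11 m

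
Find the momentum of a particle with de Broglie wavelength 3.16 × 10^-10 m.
2.10 × 10^-24 kg·m/s

From the de Broglie relation λ = h/p, we solve for p:

p = h/λ
p = (6.626 × 10^-34 J·s) / (3.16 × 10^-10 m)
p = 2.10 × 10^-24 kg·m/s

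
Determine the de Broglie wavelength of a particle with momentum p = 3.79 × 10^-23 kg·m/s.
1.75 × 10^-11 m

Using the de Broglie relation λ = h/p:

λ = h/p
λ = (6.626 × 10^-34 J·s) / (3.79 × 10^-23 kg·m/s)
λ = 1.75 × 10^-11 m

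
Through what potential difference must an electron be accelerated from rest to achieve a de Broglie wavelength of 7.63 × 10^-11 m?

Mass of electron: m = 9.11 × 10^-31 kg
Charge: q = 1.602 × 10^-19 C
258 V

From λ = h/√(2mqV), we solve for V:

λ² = h²/(2mqV)
V = h²/(2mqλ²)
V = (6.626 × 10^-34 J·s)² / (2 × 9.11 × 10^-31 kg × 1.602 × 10^-19 C × (7.63 × 10^-11 m)²)
V = 258 V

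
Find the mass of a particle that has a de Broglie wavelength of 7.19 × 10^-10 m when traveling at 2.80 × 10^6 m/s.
3.29 × 10^-31 kg

From the de Broglie relation λ = h/(mv), we solve for m:

m = h/(λv)
m = (6.626 × 10^-34 J·s) / (7.19 × 10^-10 m × 2.80 × 10^6 m/s)
m = 3.29 × 10^-31 kg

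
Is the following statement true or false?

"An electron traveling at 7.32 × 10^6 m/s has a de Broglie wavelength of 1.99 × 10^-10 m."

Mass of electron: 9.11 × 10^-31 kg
False

The claim is incorrect.

Using λ = h/(mv):
λ = (6.626 × 10^-34 J·s) / (9.11 × 10^-31 kg × 7.32 × 10^6 m/s)
λ = 9.94 × 10^-11 m

The actual wavelength differs from the claimed 1.99 × 10^-10 m.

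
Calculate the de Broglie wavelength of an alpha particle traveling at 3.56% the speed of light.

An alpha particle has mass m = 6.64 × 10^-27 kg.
9.35 × 10^-15 m

Using the de Broglie relation λ = h/(mv):

v = 3.56% × c = 1.067 × 10^7 m/s

λ = h/(mv)
λ = (6.626 × 10^-34 J·s) / (6.64 × 10^-27 kg × 1.067 × 10^7 m/s)
λ = 9.35 × 10^-15 m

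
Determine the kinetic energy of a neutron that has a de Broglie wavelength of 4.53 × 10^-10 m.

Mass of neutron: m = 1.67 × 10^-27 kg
6.41 × 10^-22 J (or 4.00 × 10^-3 eV)

From λ = h/√(2mKE), we solve for KE:

λ² = h²/(2mKE)
KE = h²/(2mλ²)
KE = (6.626 × 10^-34 J·s)² / (2 × 1.67 × 10^-27 kg × (4.53 × 10^-10 m)²)
KE = 6.41 × 10^-22 J
KE = 4.00 × 10^-3 eV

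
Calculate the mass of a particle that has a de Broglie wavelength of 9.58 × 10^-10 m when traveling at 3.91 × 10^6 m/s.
1.77 × 10^-31 kg

From the de Broglie relation λ = h/(mv), we solve for m:

m = h/(λv)
m = (6.626 × 10^-34 J·s) / (9.58 × 10^-10 m × 3.91 × 10^6 m/s)
m = 1.77 × 10^-31 kg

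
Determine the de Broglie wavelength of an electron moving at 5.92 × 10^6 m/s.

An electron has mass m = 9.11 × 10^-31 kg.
1.23 × 10^-10 m

Using the de Broglie relation λ = h/(mv):

λ = h/(mv)
λ = (6.626 × 10^-34 J·s) / (9.11 × 10^-31 kg × 5.92 × 10^6 m/s)
λ = 1.23 × 10^-10 m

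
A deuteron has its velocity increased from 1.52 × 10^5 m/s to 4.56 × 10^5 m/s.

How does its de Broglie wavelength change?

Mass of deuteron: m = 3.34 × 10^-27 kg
The wavelength decreases by a factor of 3.

Using λ = h/(mv):

Initial wavelength: λ₁ = h/(mv₁) = 1.31 × 10^-12 m
Final wavelength: λ₂ = h/(mv₂) = 4.35 × 10^-13 m

Since λ ∝ 1/v, when velocity increases by a factor of 3, the wavelength decreases by a factor of 3.

λ₂/λ₁ = v₁/v₂ = 1/3

The wavelength decreases by a factor of 3.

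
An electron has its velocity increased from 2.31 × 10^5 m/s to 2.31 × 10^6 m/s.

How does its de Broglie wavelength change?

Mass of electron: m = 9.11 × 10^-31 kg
The wavelength decreases by a factor of 10.

Using λ = h/(mv):

Initial wavelength: λ₁ = h/(mv₁) = 3.15 × 10^-9 m
Final wavelength: λ₂ = h/(mv₂) = 3.15 × 10^-10 m

Since λ ∝ 1/v, when velocity increases by a factor of 10, the wavelength decreases by a factor of 10.

λ₂/λ₁ = v₁/v₂ = 1/10

The wavelength decreases by a factor of 10.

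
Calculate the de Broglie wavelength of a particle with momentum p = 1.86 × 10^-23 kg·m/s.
3.56 × 10^-11 m

Using the de Broglie relation λ = h/p:

λ = h/p
λ = (6.626 × 10^-34 J·s) / (1.86 × 10^-23 kg·m/s)
λ = 3.56 × 10^-11 m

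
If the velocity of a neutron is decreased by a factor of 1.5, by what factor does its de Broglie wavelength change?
The wavelength increases by a factor of 1.5.

From λ = h/(mv), the wavelength is inversely proportional to velocity:

λ ∝ 1/v

If v → v/1.5, then λ → 1.5λ

When velocity is decreased by a factor of 1.5, the wavelength increases by a factor of 1.5.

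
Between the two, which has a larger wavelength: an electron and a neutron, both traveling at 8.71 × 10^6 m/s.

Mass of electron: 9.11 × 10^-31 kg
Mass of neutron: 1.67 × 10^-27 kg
The electron has the longer wavelength.

Using λ = h/(mv), since both particles have the same velocity, the wavelength depends only on mass.

For electron: λ₁ = h/(m₁v) = 8.35 × 10^-11 m
For neutron: λ₂ = h/(m₂v) = 4.56 × 10^-14 m

Since λ ∝ 1/m at constant velocity, the lighter particle has the longer wavelength.

The electron has the longer de Broglie wavelength.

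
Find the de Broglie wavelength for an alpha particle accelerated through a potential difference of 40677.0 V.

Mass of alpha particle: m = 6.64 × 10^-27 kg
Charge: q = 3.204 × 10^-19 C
5.04 × 10^-14 m

When a particle is accelerated through voltage V, it gains kinetic energy KE = qV.

The de Broglie wavelength is then λ = h/√(2mqV):

λ = h/√(2mqV)
λ = (6.626 × 10^-34 J·s) / √(2 × 6.64 × 10^-27 kg × 3.204 × 10^-19 C × 40677.0 V)
λ = 5.04 × 10^-14 m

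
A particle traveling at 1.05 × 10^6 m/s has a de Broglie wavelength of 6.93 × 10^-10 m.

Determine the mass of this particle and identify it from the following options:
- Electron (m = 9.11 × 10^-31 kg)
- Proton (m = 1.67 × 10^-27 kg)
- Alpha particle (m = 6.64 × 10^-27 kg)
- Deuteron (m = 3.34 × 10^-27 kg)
The particle is an electron.

From λ = h/(mv), solve for mass:

m = h/(λv)
m = (6.626 × 10^-34 J·s) / (6.93 × 10^-10 m × 1.05 × 10^6 m/s)
m = 9.11 × 10^-31 kg

Comparing with the listed masses, this is closest to an electron.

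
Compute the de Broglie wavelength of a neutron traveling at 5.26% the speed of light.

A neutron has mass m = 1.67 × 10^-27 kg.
2.52 × 10^-14 m

Using the de Broglie relation λ = h/(mv):

v = 5.26% × c = 1.577 × 10^7 m/s

λ = h/(mv)
λ = (6.626 × 10^-34 J·s) / (1.67 × 10^-27 kg × 1.577 × 10^7 m/s)
λ = 2.52 × 10^-14 m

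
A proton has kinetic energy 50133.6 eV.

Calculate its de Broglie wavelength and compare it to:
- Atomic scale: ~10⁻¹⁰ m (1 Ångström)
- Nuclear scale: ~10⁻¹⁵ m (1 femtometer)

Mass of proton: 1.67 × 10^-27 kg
λ = 1.28 × 10^-13 m, which is between nuclear and atomic scales.

Using λ = h/√(2mKE):

KE = 50133.6 eV = 8.032 × 10^-15 J

λ = h/√(2mKE)
λ = (6.626 × 10^-34 J·s) / √(2 × 1.67 × 10^-27 kg × 8.032 × 10^-15 J)
λ = 1.28 × 10^-13 m

Comparison:
- Atomic scale (10⁻¹⁰ m): λ is 0.0013× this size
- Nuclear scale (10⁻¹⁵ m): λ is 1.3e+02× this size

The wavelength is between nuclear and atomic scales.

This wavelength is appropriate for probing atomic structure but too large for nuclear physics experiments.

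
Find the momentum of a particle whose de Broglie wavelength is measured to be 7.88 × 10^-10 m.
8.41 × 10^-25 kg·m/s

From the de Broglie relation λ = h/p, we solve for p:

p = h/λ
p = (6.626 × 10^-34 J·s) / (7.88 × 10^-10 m)
p = 8.41 × 10^-25 kg·m/s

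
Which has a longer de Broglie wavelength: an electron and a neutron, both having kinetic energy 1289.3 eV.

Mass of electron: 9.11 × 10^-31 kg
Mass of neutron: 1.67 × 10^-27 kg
The electron has the longer wavelength.

Using λ = h/√(2mKE):

For electron: λ₁ = h/√(2m₁KE) = 3.42 × 10^-11 m
For neutron: λ₂ = h/√(2m₂KE) = 7.98 × 10^-13 m

Since λ ∝ 1/√m at constant kinetic energy, the lighter particle has the longer wavelength.

The electron has the longer de Broglie wavelength.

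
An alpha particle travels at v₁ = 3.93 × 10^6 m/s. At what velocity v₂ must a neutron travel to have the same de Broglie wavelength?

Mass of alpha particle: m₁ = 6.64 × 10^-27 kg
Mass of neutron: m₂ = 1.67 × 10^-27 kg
v₂ = 1.56 × 10^7 m/s

For equal de Broglie wavelengths: λ₁ = λ₂

h/(m₁v₁) = h/(m₂v₂)
m₁v₁ = m₂v₂
v₂ = v₁ · (m₁/m₂)

v₂ = 3.93 × 10^6 m/s × (6.64 × 10^-27 kg / 1.67 × 10^-27 kg)
v₂ = 1.56 × 10^7 m/s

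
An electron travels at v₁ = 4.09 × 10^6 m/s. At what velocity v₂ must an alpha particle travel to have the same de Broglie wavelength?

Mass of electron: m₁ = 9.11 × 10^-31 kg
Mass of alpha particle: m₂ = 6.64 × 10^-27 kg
v₂ = 5.61 × 10^2 m/s

For equal de Broglie wavelengths: λ₁ = λ₂

h/(m₁v₁) = h/(m₂v₂)
m₁v₁ = m₂v₂
v₂ = v₁ · (m₁/m₂)

v₂ = 4.09 × 10^6 m/s × (9.11 × 10^-31 kg / 6.64 × 10^-27 kg)
v₂ = 5.61 × 10^2 m/s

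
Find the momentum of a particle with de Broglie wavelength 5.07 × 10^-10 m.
1.31 × 10^-24 kg·m/s

From the de Broglie relation λ = h/p, we solve for p:

p = h/λ
p = (6.626 × 10^-34 J·s) / (5.07 × 10^-10 m)
p = 1.31 × 10^-24 kg·m/s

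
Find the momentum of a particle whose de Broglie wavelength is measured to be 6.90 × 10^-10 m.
9.60 × 10^-25 kg·m/s

From the de Broglie relation λ = h/p, we solve for p:

p = h/λ
p = (6.626 × 10^-34 J·s) / (6.90 × 10^-10 m)
p = 9.60 × 10^-25 kg·m/s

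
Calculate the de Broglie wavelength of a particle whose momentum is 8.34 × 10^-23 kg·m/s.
7.94 × 10^-12 m

Using the de Broglie relation λ = h/p:

λ = h/p
λ = (6.626 × 10^-34 J·s) / (8.34 × 10^-23 kg·m/s)
λ = 7.94 × 10^-12 m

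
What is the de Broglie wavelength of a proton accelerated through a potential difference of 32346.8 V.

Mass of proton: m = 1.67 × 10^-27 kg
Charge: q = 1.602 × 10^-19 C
1.59 × 10^-13 m

When a particle is accelerated through voltage V, it gains kinetic energy KE = qV.

The de Broglie wavelength is then λ = h/√(2mqV):

λ = h/√(2mqV)
λ = (6.626 × 10^-34 J·s) / √(2 × 1.67 × 10^-27 kg × 1.602 × 10^-19 C × 32346.8 V)
λ = 1.59 × 10^-13 m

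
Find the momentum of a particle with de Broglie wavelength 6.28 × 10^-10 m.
1.06 × 10^-24 kg·m/s

From the de Broglie relation λ = h/p, we solve for p:

p = h/λ
p = (6.626 × 10^-34 J·s) / (6.28 × 10^-10 m)
p = 1.06 × 10^-24 kg·m/s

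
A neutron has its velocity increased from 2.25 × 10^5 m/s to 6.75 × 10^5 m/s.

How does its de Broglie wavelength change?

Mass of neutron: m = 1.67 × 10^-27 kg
The wavelength decreases by a factor of 3.

Using λ = h/(mv):

Initial wavelength: λ₁ = h/(mv₁) = 1.76 × 10^-12 m
Final wavelength: λ₂ = h/(mv₂) = 5.88 × 10^-13 m

Since λ ∝ 1/v, when velocity increases by a factor of 3, the wavelength decreases by a factor of 3.

λ₂/λ₁ = v₁/v₂ = 1/3

The wavelength decreases by a factor of 3.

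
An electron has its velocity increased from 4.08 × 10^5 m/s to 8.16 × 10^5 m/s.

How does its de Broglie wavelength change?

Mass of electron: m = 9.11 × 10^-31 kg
The wavelength decreases by a factor of 2.

Using λ = h/(mv):

Initial wavelength: λ₁ = h/(mv₁) = 1.78 × 10^-9 m
Final wavelength: λ₂ = h/(mv₂) = 8.91 × 10^-10 m

Since λ ∝ 1/v, when velocity increases by a factor of 2, the wavelength decreases by a factor of 2.

λ₂/λ₁ = v₁/v₂ = 1/2

The wavelength decreases by a factor of 2.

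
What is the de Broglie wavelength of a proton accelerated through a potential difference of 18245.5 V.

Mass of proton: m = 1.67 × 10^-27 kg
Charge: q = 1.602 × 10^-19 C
2.12 × 10^-13 m

When a particle is accelerated through voltage V, it gains kinetic energy KE = qV.

The de Broglie wavelength is then λ = h/√(2mqV):

λ = h/√(2mqV)
λ = (6.626 × 10^-34 J·s) / √(2 × 1.67 × 10^-27 kg × 1.602 × 10^-19 C × 18245.5 V)
λ = 2.12 × 10^-13 m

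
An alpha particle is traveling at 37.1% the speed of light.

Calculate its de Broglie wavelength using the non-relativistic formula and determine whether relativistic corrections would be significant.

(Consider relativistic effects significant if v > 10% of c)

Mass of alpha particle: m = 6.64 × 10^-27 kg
Yes, relativistic corrections are needed.

Using the non-relativistic de Broglie formula λ = h/(mv):

v = 37.1% × c = 1.112 × 10^8 m/s

λ = h/(mv)
λ = (6.626 × 10^-34 J·s) / (6.64 × 10^-27 kg × 1.112 × 10^8 m/s)
λ = 8.97 × 10^-16 m

Since v = 37.1% of c > 10% of c, relativistic corrections ARE significant and the actual wavelength would differ from this non-relativistic estimate.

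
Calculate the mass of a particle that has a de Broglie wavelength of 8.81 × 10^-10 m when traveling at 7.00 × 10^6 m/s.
1.07 × 10^-31 kg

From the de Broglie relation λ = h/(mv), we solve for m:

m = h/(λv)
m = (6.626 × 10^-34 J·s) / (8.81 × 10^-10 m × 7.00 × 10^6 m/s)
m = 1.07 × 10^-31 kg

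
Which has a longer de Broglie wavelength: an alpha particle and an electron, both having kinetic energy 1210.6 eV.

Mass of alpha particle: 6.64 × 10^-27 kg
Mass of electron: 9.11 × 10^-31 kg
The electron has the longer wavelength.

Using λ = h/√(2mKE):

For alpha particle: λ₁ = h/√(2m₁KE) = 4.13 × 10^-13 m
For electron: λ₂ = h/√(2m₂KE) = 3.52 × 10^-11 m

Since λ ∝ 1/√m at constant kinetic energy, the lighter particle has the longer wavelength.

The electron has the longer de Broglie wavelength.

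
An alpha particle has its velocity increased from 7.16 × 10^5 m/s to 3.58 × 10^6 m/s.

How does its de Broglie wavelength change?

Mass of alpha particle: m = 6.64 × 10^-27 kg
The wavelength decreases by a factor of 5.

Using λ = h/(mv):

Initial wavelength: λ₁ = h/(mv₁) = 1.39 × 10^-13 m
Final wavelength: λ₂ = h/(mv₂) = 2.79 × 10^-14 m

Since λ ∝ 1/v, when velocity increases by a factor of 5, the wavelength decreases by a factor of 5.

λ₂/λ₁ = v₁/v₂ = 1/5

The wavelength decreases by a factor of 5.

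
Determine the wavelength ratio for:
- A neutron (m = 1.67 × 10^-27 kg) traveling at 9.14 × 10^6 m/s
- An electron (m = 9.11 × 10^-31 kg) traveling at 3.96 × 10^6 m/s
λ₁/λ₂ = 2.36 × 10^-4

Using λ = h/(mv):

λ₁ = h/(m₁v₁) = 4.34 × 10^-14 m
λ₂ = h/(m₂v₂) = 1.84 × 10^-10 m

Ratio λ₁/λ₂ = (m₂v₂)/(m₁v₁)
         = (9.11 × 10^-31 kg × 3.96 × 10^6 m/s) / (1.67 × 10^-27 kg × 9.14 × 10^6 m/s)
         = 2.36 × 10^-4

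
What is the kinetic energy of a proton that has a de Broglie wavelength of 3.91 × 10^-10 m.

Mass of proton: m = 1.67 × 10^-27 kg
8.60 × 10^-22 J (or 5.37 × 10^-3 eV)

From λ = h/√(2mKE), we solve for KE:

λ² = h²/(2mKE)
KE = h²/(2mλ²)
KE = (6.626 × 10^-34 J·s)² / (2 × 1.67 × 10^-27 kg × (3.91 × 10^-10 m)²)
KE = 8.60 × 10^-22 J
KE = 5.37 × 10^-3 eV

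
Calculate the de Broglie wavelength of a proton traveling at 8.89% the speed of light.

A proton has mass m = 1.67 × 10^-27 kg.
1.49 × 10^-14 m

Using the de Broglie relation λ = h/(mv):

v = 8.89% × c = 2.665 × 10^7 m/s

λ = h/(mv)
λ = (6.626 × 10^-34 J·s) / (1.67 × 10^-27 kg × 2.665 × 10^7 m/s)
λ = 1.49 × 10^-14 m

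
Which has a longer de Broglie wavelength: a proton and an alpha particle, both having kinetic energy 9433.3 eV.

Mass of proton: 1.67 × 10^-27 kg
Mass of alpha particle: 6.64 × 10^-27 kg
The proton has the longer wavelength.

Using λ = h/√(2mKE):

For proton: λ₁ = h/√(2m₁KE) = 2.95 × 10^-13 m
For alpha particle: λ₂ = h/√(2m₂KE) = 1.48 × 10^-13 m

Since λ ∝ 1/√m at constant kinetic energy, the lighter particle has the longer wavelength.

The proton has the longer de Broglie wavelength.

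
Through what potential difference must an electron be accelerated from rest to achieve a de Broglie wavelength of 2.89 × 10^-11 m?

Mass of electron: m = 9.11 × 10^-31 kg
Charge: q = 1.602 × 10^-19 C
1.80 × 10^3 V

From λ = h/√(2mqV), we solve for V:

λ² = h²/(2mqV)
V = h²/(2mqλ²)
V = (6.626 × 10^-34 J·s)² / (2 × 9.11 × 10^-31 kg × 1.602 × 10^-19 C × (2.89 × 10^-11 m)²)
V = 1.80 × 10^3 V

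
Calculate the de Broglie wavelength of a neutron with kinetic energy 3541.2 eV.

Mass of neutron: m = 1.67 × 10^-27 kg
4.81 × 10^-13 m

Using λ = h/√(2mKE):

First convert KE to Joules: KE = 3541.2 eV = 5.674 × 10^-16 J

λ = h/√(2mKE)
λ = (6.626 × 10^-34 J·s) / √(2 × 1.67 × 10^-27 kg × 5.674 × 10^-16 J)
λ = 4.81 × 10^-13 m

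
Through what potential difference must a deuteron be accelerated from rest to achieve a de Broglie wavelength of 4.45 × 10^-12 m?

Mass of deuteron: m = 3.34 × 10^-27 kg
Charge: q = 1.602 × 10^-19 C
20.7 V

From λ = h/√(2mqV), we solve for V:

λ² = h²/(2mqV)
V = h²/(2mqλ²)
V = (6.626 × 10^-34 J·s)² / (2 × 3.34 × 10^-27 kg × 1.602 × 10^-19 C × (4.45 × 10^-12 m)²)
V = 20.7 V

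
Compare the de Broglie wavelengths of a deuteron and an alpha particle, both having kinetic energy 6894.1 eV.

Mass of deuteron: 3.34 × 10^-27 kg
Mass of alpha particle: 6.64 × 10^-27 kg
The deuteron has the longer wavelength.

Using λ = h/√(2mKE):

For deuteron: λ₁ = h/√(2m₁KE) = 2.44 × 10^-13 m
For alpha particle: λ₂ = h/√(2m₂KE) = 1.73 × 10^-13 m

Since λ ∝ 1/√m at constant kinetic energy, the lighter particle has the longer wavelength.

The deuteron has the longer de Broglie wavelength.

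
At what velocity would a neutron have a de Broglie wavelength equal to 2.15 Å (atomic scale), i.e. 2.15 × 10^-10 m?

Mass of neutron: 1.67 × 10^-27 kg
1.85 × 10^3 m/s

From λ = h/(mv), solve for v:

v = h/(mλ)
v = (6.626 × 10^-34 J·s) / (1.67 × 10^-27 kg × 2.15 × 10^-10 m)
v = 1.85 × 10^3 m/s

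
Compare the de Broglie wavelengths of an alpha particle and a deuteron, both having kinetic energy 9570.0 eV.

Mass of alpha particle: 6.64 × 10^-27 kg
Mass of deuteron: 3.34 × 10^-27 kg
The deuteron has the longer wavelength.

Using λ = h/√(2mKE):

For alpha particle: λ₁ = h/√(2m₁KE) = 1.47 × 10^-13 m
For deuteron: λ₂ = h/√(2m₂KE) = 2.07 × 10^-13 m

Since λ ∝ 1/√m at constant kinetic energy, the lighter particle has the longer wavelength.

The deuteron has the longer de Broglie wavelength.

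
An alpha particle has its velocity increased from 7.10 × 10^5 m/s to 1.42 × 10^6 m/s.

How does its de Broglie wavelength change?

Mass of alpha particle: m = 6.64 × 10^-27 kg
The wavelength decreases by a factor of 2.

Using λ = h/(mv):

Initial wavelength: λ₁ = h/(mv₁) = 1.41 × 10^-13 m
Final wavelength: λ₂ = h/(mv₂) = 7.03 × 10^-14 m

Since λ ∝ 1/v, when velocity increases by a factor of 2, the wavelength decreases by a factor of 2.

λ₂/λ₁ = v₁/v₂ = 1/2

The wavelength decreases by a factor of 2.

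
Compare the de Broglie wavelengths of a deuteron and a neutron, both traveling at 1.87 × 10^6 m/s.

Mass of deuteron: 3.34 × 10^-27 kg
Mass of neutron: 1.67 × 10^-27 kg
The neutron has the longer wavelength.

Using λ = h/(mv), since both particles have the same velocity, the wavelength depends only on mass.

For deuteron: λ₁ = h/(m₁v) = 1.06 × 10^-13 m
For neutron: λ₂ = h/(m₂v) = 2.12 × 10^-13 m

Since λ ∝ 1/m at constant velocity, the lighter particle has the longer wavelength.

The neutron has the longer de Broglie wavelength.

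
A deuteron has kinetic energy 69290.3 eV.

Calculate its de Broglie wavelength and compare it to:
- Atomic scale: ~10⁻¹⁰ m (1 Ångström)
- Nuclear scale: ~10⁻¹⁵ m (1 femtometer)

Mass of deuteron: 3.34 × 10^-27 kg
λ = 7.69 × 10^-14 m, which is between nuclear and atomic scales.

Using λ = h/√(2mKE):

KE = 69290.3 eV = 1.110 × 10^-14 J

λ = h/√(2mKE)
λ = (6.626 × 10^-34 J·s) / √(2 × 3.34 × 10^-27 kg × 1.110 × 10^-14 J)
λ = 7.69 × 10^-14 m

Comparison:
- Atomic scale (10⁻¹⁰ m): λ is 0.00077× this size
- Nuclear scale (10⁻¹⁵ m): λ is 77× this size

The wavelength is between nuclear and atomic scales.

This wavelength is appropriate for probing atomic structure but too large for nuclear physics experiments.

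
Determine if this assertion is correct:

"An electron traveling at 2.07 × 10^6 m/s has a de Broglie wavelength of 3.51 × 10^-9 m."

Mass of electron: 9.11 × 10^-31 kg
False

The claim is incorrect.

Using λ = h/(mv):
λ = (6.626 × 10^-34 J·s) / (9.11 × 10^-31 kg × 2.07 × 10^6 m/s)
λ = 3.51 × 10^-10 m

The actual wavelength differs from the claimed 3.51 × 10^-9 m.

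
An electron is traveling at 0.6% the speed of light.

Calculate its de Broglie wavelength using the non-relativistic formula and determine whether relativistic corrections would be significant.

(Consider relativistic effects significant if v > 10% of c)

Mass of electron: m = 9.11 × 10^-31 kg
No, relativistic corrections are not needed.

Using the non-relativistic de Broglie formula λ = h/(mv):

v = 0.6% × c = 1.799 × 10^6 m/s

λ = h/(mv)
λ = (6.626 × 10^-34 J·s) / (9.11 × 10^-31 kg × 1.799 × 10^6 m/s)
λ = 4.04 × 10^-10 m

Since v = 0.6% of c < 10% of c, relativistic corrections are NOT significant and this non-relativistic result is a good approximation.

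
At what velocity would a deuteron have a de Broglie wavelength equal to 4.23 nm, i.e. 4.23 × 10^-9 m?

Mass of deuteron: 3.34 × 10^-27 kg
4.69 × 10^1 m/s

From λ = h/(mv), solve for v:

v = h/(mλ)
v = (6.626 × 10^-34 J·s) / (3.34 × 10^-27 kg × 4.23 × 10^-9 m)
v = 4.69 × 10^1 m/s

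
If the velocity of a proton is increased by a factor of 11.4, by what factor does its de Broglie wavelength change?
The wavelength decreases by a factor of 11.4.

From λ = h/(mv), the wavelength is inversely proportional to velocity:

λ ∝ 1/v

If v → 11.4v, then λ → λ/11.4

When velocity is increased by a factor of 11.4, the wavelength decreases by a factor of 11.4.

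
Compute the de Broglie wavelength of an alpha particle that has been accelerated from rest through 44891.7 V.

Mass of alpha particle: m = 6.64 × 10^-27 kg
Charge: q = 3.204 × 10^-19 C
4.79 × 10^-14 m

When a particle is accelerated through voltage V, it gains kinetic energy KE = qV.

The de Broglie wavelength is then λ = h/√(2mqV):

λ = h/√(2mqV)
λ = (6.626 × 10^-34 J·s) / √(2 × 6.64 × 10^-27 kg × 3.204 × 10^-19 C × 44891.7 V)
λ = 4.79 × 10^-14 m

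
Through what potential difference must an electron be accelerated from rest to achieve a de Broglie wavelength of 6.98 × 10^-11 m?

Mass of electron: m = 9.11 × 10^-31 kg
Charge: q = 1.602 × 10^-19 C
309 V

From λ = h/√(2mqV), we solve for V:

λ² = h²/(2mqV)
V = h²/(2mqλ²)
V = (6.626 × 10^-34 J·s)² / (2 × 9.11 × 10^-31 kg × 1.602 × 10^-19 C × (6.98 × 10^-11 m)²)
V = 309 V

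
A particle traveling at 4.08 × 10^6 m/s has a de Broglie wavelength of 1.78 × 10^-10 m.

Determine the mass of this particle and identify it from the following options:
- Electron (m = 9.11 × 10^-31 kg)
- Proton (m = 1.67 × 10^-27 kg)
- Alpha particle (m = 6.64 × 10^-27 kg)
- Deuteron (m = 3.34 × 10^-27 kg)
The particle is an electron.

From λ = h/(mv), solve for mass:

m = h/(λv)
m = (6.626 × 10^-34 J·s) / (1.78 × 10^-10 m × 4.08 × 10^6 m/s)
m = 9.12 × 10^-31 kg

Comparing with the listed masses, this is closest to an electron.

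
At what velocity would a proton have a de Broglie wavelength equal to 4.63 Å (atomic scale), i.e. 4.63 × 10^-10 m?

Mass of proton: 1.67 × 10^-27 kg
8.57 × 10^2 m/s

From λ = h/(mv), solve for v:

v = h/(mλ)
v = (6.626 × 10^-34 J·s) / (1.67 × 10^-27 kg × 4.63 × 10^-10 m)
v = 8.57 × 10^2 m/s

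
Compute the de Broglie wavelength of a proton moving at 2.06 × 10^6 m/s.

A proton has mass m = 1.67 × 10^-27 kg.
1.93 × 10^-13 m

Using the de Broglie relation λ = h/(mv):

λ = h/(mv)
λ = (6.626 × 10^-34 J·s) / (1.67 × 10^-27 kg × 2.06 × 10^6 m/s)
λ = 1.93 × 10^-13 m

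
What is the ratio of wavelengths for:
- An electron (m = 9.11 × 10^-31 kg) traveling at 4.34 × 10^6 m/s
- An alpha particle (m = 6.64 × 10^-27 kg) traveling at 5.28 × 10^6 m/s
λ₁/λ₂ = 8.87 × 10^3

Using λ = h/(mv):

λ₁ = h/(m₁v₁) = 1.68 × 10^-10 m
λ₂ = h/(m₂v₂) = 1.89 × 10^-14 m

Ratio λ₁/λ₂ = (m₂v₂)/(m₁v₁)
         = (6.64 × 10^-27 kg × 5.28 × 10^6 m/s) / (9.11 × 10^-31 kg × 4.34 × 10^6 m/s)
         = 8.87 × 10^3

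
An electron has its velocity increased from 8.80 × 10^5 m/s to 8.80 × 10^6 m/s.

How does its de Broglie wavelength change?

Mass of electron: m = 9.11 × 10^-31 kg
The wavelength decreases by a factor of 10.

Using λ = h/(mv):

Initial wavelength: λ₁ = h/(mv₁) = 8.27 × 10^-10 m
Final wavelength: λ₂ = h/(mv₂) = 8.27 × 10^-11 m

Since λ ∝ 1/v, when velocity increases by a factor of 10, the wavelength decreases by a factor of 10.

λ₂/λ₁ = v₁/v₂ = 1/10

The wavelength decreases by a factor of 10.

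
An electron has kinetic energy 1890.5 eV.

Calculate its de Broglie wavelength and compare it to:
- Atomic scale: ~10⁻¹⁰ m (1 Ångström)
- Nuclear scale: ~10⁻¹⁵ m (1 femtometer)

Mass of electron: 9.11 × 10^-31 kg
λ = 2.82 × 10^-11 m, which is between nuclear and atomic scales.

Using λ = h/√(2mKE):

KE = 1890.5 eV = 3.029 × 10^-16 J

λ = h/√(2mKE)
λ = (6.626 × 10^-34 J·s) / √(2 × 9.11 × 10^-31 kg × 3.029 × 10^-16 J)
λ = 2.82 × 10^-11 m

Comparison:
- Atomic scale (10⁻¹⁰ m): λ is 0.28× this size
- Nuclear scale (10⁻¹⁵ m): λ is 2.8e+04× this size

The wavelength is between nuclear and atomic scales.

This wavelength is appropriate for probing atomic structure but too large for nuclear physics experiments.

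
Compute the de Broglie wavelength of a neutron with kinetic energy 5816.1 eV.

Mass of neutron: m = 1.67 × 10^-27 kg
3.76 × 10^-13 m

Using λ = h/√(2mKE):

First convert KE to Joules: KE = 5816.1 eV = 9.318 × 10^-16 J

λ = h/√(2mKE)
λ = (6.626 × 10^-34 J·s) / √(2 × 1.67 × 10^-27 kg × 9.318 × 10^-16 J)
λ = 3.76 × 10^-13 m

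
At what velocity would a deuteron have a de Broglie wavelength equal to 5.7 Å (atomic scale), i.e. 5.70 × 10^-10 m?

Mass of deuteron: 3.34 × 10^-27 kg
3.48 × 10^2 m/s

From λ = h/(mv), solve for v:

v = h/(mλ)
v = (6.626 × 10^-34 J·s) / (3.34 × 10^-27 kg × 5.70 × 10^-10 m)
v = 3.48 × 10^2 m/s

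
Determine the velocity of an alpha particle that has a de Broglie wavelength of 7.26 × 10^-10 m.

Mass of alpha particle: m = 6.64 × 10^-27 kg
1.37 × 10^2 m/s

From the de Broglie relation λ = h/(mv), we solve for v:

v = h/(mλ)
v = (6.626 × 10^-34 J·s) / (6.64 × 10^-27 kg × 7.26 × 10^-10 m)
v = 1.37 × 10^2 m/s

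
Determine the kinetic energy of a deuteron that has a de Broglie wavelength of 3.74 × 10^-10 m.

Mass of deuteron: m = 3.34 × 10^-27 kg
4.70 × 10^-22 J (or 2.93 × 10^-3 eV)

From λ = h/√(2mKE), we solve for KE:

λ² = h²/(2mKE)
KE = h²/(2mλ²)
KE = (6.626 × 10^-34 J·s)² / (2 × 3.34 × 10^-27 kg × (3.74 × 10^-10 m)²)
KE = 4.70 × 10^-22 J
KE = 2.93 × 10^-3 eV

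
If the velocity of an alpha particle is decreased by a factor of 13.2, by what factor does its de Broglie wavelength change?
The wavelength increases by a factor of 13.2.

From λ = h/(mv), the wavelength is inversely proportional to velocity:

λ ∝ 1/v

If v → v/13.2, then λ → 13.2λ

When velocity is decreased by a factor of 13.2, the wavelength increases by a factor of 13.2.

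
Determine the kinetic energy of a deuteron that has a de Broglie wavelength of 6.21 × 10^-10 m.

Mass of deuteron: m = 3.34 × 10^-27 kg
1.70 × 10^-22 J (or 1.06 × 10^-3 eV)

From λ = h/√(2mKE), we solve for KE:

λ² = h²/(2mKE)
KE = h²/(2mλ²)
KE = (6.626 × 10^-34 J·s)² / (2 × 3.34 × 10^-27 kg × (6.21 × 10^-10 m)²)
KE = 1.70 × 10^-22 J
KE = 1.06 × 10^-3 eV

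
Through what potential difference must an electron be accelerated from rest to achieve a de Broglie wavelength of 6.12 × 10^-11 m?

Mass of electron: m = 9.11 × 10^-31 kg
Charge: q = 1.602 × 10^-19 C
402 V

From λ = h/√(2mqV), we solve for V:

λ² = h²/(2mqV)
V = h²/(2mqλ²)
V = (6.626 × 10^-34 J·s)² / (2 × 9.11 × 10^-31 kg × 1.602 × 10^-19 C × (6.12 × 10^-11 m)²)
V = 402 V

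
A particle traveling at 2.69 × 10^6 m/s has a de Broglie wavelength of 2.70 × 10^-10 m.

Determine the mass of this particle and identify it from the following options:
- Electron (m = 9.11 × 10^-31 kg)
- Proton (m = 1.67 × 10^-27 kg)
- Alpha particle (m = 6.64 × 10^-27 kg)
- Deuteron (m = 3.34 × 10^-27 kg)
The particle is an electron.

From λ = h/(mv), solve for mass:

m = h/(λv)
m = (6.626 × 10^-34 J·s) / (2.70 × 10^-10 m × 2.69 × 10^6 m/s)
m = 9.12 × 10^-31 kg

Comparing with the listed masses, this is closest to an electron.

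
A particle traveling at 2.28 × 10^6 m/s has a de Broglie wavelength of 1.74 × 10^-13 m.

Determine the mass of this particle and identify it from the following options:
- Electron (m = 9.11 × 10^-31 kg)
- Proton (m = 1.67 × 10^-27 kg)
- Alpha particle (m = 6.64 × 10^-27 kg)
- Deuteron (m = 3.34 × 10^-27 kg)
The particle is a proton.

From λ = h/(mv), solve for mass:

m = h/(λv)
m = (6.626 × 10^-34 J·s) / (1.74 × 10^-13 m × 2.28 × 10^6 m/s)
m = 1.67 × 10^-27 kg

Comparing with the listed masses, this is closest to a proton.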